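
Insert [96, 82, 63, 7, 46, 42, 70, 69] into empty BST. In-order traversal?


Insert 96: root
Insert 82: L from 96
Insert 63: L from 96 -> L from 82
Insert 7: L from 96 -> L from 82 -> L from 63
Insert 46: L from 96 -> L from 82 -> L from 63 -> R from 7
Insert 42: L from 96 -> L from 82 -> L from 63 -> R from 7 -> L from 46
Insert 70: L from 96 -> L from 82 -> R from 63
Insert 69: L from 96 -> L from 82 -> R from 63 -> L from 70

In-order: [7, 42, 46, 63, 69, 70, 82, 96]


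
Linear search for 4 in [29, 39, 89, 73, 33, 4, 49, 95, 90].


i=0: 29!=4
i=1: 39!=4
i=2: 89!=4
i=3: 73!=4
i=4: 33!=4
i=5: 4==4 found!

Found at 5, 6 comps


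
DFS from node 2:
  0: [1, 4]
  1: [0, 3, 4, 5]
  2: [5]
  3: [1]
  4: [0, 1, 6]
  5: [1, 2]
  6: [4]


Visit 2, push [5]
Visit 5, push [1]
Visit 1, push [4, 3, 0]
Visit 0, push [4]
Visit 4, push [6]
Visit 6, push []
Visit 3, push []

DFS order: [2, 5, 1, 0, 4, 6, 3]


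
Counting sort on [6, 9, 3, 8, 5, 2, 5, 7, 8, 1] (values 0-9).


Input: [6, 9, 3, 8, 5, 2, 5, 7, 8, 1]
Counts: [0, 1, 1, 1, 0, 2, 1, 1, 2, 1]

Sorted: [1, 2, 3, 5, 5, 6, 7, 8, 8, 9]


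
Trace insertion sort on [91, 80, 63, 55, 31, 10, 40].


Initial: [91, 80, 63, 55, 31, 10, 40]
Insert 80: [80, 91, 63, 55, 31, 10, 40]
Insert 63: [63, 80, 91, 55, 31, 10, 40]
Insert 55: [55, 63, 80, 91, 31, 10, 40]
Insert 31: [31, 55, 63, 80, 91, 10, 40]
Insert 10: [10, 31, 55, 63, 80, 91, 40]
Insert 40: [10, 31, 40, 55, 63, 80, 91]

Sorted: [10, 31, 40, 55, 63, 80, 91]


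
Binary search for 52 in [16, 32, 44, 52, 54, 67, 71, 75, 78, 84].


Step 1: lo=0, hi=9, mid=4, val=54
Step 2: lo=0, hi=3, mid=1, val=32
Step 3: lo=2, hi=3, mid=2, val=44
Step 4: lo=3, hi=3, mid=3, val=52

Found at index 3


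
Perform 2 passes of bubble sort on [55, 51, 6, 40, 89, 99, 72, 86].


Initial: [55, 51, 6, 40, 89, 99, 72, 86]
Pass 1: [51, 6, 40, 55, 89, 72, 86, 99] (5 swaps)
Pass 2: [6, 40, 51, 55, 72, 86, 89, 99] (4 swaps)

After 2 passes: [6, 40, 51, 55, 72, 86, 89, 99]


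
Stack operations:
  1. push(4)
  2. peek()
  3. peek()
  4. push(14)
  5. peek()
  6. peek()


push(4) -> [4]
peek()->4
peek()->4
push(14) -> [4, 14]
peek()->14
peek()->14

Final stack: [4, 14]


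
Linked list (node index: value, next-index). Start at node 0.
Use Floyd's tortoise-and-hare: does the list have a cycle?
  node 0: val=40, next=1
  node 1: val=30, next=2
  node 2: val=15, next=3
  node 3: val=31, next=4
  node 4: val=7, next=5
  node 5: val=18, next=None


Floyd's tortoise (slow, +1) and hare (fast, +2):
  init: slow=0, fast=0
  step 1: slow=1, fast=2
  step 2: slow=2, fast=4
  step 3: fast 4->5->None, no cycle

Cycle: no


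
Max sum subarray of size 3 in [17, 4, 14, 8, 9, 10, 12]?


[0:3]: 35
[1:4]: 26
[2:5]: 31
[3:6]: 27
[4:7]: 31

Max: 35 at [0:3]


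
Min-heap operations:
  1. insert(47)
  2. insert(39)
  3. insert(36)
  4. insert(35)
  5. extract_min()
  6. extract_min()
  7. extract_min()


insert(47) -> [47]
insert(39) -> [39, 47]
insert(36) -> [36, 47, 39]
insert(35) -> [35, 36, 39, 47]
extract_min()->35, [36, 47, 39]
extract_min()->36, [39, 47]
extract_min()->39, [47]

Final heap: [47]


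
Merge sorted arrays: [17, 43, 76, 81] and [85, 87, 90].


Take 17 from A
Take 43 from A
Take 76 from A
Take 81 from A

Merged: [17, 43, 76, 81, 85, 87, 90]


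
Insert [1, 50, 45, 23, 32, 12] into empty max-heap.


Insert 1: [1]
Insert 50: [50, 1]
Insert 45: [50, 1, 45]
Insert 23: [50, 23, 45, 1]
Insert 32: [50, 32, 45, 1, 23]
Insert 12: [50, 32, 45, 1, 23, 12]

Final heap: [50, 32, 45, 1, 23, 12]


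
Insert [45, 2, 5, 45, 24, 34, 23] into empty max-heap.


Insert 45: [45]
Insert 2: [45, 2]
Insert 5: [45, 2, 5]
Insert 45: [45, 45, 5, 2]
Insert 24: [45, 45, 5, 2, 24]
Insert 34: [45, 45, 34, 2, 24, 5]
Insert 23: [45, 45, 34, 2, 24, 5, 23]

Final heap: [45, 45, 34, 2, 24, 5, 23]


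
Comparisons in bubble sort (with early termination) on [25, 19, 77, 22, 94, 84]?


Algorithm: bubble sort (with early termination)
Input: [25, 19, 77, 22, 94, 84]
Sorted: [19, 22, 25, 77, 84, 94]

12


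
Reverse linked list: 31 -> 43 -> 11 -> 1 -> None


Step 1: curr=31, set curr.next=prev(None) | reversed so far: 31
Step 2: curr=43, set curr.next=prev(31) | reversed so far: 43 -> 31
Step 3: curr=11, set curr.next=prev(43) | reversed so far: 11 -> 43 -> 31
Step 4: curr=1, set curr.next=prev(11) | reversed so far: 1 -> 11 -> 43 -> 31

1 -> 11 -> 43 -> 31 -> None


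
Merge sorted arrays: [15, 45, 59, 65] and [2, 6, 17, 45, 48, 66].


Take 2 from B
Take 6 from B
Take 15 from A
Take 17 from B
Take 45 from A
Take 45 from B
Take 48 from B
Take 59 from A
Take 65 from A

Merged: [2, 6, 15, 17, 45, 45, 48, 59, 65, 66]


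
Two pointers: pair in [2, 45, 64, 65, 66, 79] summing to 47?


lo=0(2)+hi=5(79)=81
lo=0(2)+hi=4(66)=68
lo=0(2)+hi=3(65)=67
lo=0(2)+hi=2(64)=66
lo=0(2)+hi=1(45)=47

Yes: 2+45=47


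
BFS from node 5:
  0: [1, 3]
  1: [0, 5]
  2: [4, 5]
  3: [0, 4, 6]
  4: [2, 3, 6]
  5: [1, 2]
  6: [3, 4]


Visit 5, enqueue [1, 2]
Visit 1, enqueue [0]
Visit 2, enqueue [4]
Visit 0, enqueue [3]
Visit 4, enqueue [6]
Visit 3, enqueue []
Visit 6, enqueue []

BFS order: [5, 1, 2, 0, 4, 3, 6]


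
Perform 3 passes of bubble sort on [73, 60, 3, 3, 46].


Initial: [73, 60, 3, 3, 46]
Pass 1: [60, 3, 3, 46, 73] (4 swaps)
Pass 2: [3, 3, 46, 60, 73] (3 swaps)
Pass 3: [3, 3, 46, 60, 73] (0 swaps)

After 3 passes: [3, 3, 46, 60, 73]


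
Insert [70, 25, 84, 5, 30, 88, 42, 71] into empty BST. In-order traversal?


Insert 70: root
Insert 25: L from 70
Insert 84: R from 70
Insert 5: L from 70 -> L from 25
Insert 30: L from 70 -> R from 25
Insert 88: R from 70 -> R from 84
Insert 42: L from 70 -> R from 25 -> R from 30
Insert 71: R from 70 -> L from 84

In-order: [5, 25, 30, 42, 70, 71, 84, 88]


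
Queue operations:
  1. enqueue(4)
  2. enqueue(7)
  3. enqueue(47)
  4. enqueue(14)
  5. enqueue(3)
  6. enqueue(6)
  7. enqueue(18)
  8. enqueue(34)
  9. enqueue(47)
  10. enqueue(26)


enqueue(4) -> [4]
enqueue(7) -> [4, 7]
enqueue(47) -> [4, 7, 47]
enqueue(14) -> [4, 7, 47, 14]
enqueue(3) -> [4, 7, 47, 14, 3]
enqueue(6) -> [4, 7, 47, 14, 3, 6]
enqueue(18) -> [4, 7, 47, 14, 3, 6, 18]
enqueue(34) -> [4, 7, 47, 14, 3, 6, 18, 34]
enqueue(47) -> [4, 7, 47, 14, 3, 6, 18, 34, 47]
enqueue(26) -> [4, 7, 47, 14, 3, 6, 18, 34, 47, 26]

Final queue: [4, 7, 47, 14, 3, 6, 18, 34, 47, 26]


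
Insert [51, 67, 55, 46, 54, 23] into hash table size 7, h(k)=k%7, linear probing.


Insert 51: h=2 -> slot 2
Insert 67: h=4 -> slot 4
Insert 55: h=6 -> slot 6
Insert 46: h=4, 1 probes -> slot 5
Insert 54: h=5, 2 probes -> slot 0
Insert 23: h=2, 1 probes -> slot 3

Table: [54, None, 51, 23, 67, 46, 55]


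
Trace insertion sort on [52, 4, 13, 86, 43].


Initial: [52, 4, 13, 86, 43]
Insert 4: [4, 52, 13, 86, 43]
Insert 13: [4, 13, 52, 86, 43]
Insert 86: [4, 13, 52, 86, 43]
Insert 43: [4, 13, 43, 52, 86]

Sorted: [4, 13, 43, 52, 86]


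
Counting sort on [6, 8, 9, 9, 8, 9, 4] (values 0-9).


Input: [6, 8, 9, 9, 8, 9, 4]
Counts: [0, 0, 0, 0, 1, 0, 1, 0, 2, 3]

Sorted: [4, 6, 8, 8, 9, 9, 9]


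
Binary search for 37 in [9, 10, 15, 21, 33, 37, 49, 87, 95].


Step 1: lo=0, hi=8, mid=4, val=33
Step 2: lo=5, hi=8, mid=6, val=49
Step 3: lo=5, hi=5, mid=5, val=37

Found at index 5


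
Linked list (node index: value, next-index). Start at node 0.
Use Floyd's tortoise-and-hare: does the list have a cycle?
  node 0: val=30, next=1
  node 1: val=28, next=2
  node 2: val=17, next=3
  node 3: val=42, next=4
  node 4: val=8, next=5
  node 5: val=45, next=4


Floyd's tortoise (slow, +1) and hare (fast, +2):
  init: slow=0, fast=0
  step 1: slow=1, fast=2
  step 2: slow=2, fast=4
  step 3: slow=3, fast=4
  step 4: slow=4, fast=4
  slow == fast at node 4: cycle detected

Cycle: yes


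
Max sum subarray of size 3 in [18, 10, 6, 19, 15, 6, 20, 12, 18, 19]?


[0:3]: 34
[1:4]: 35
[2:5]: 40
[3:6]: 40
[4:7]: 41
[5:8]: 38
[6:9]: 50
[7:10]: 49

Max: 50 at [6:9]


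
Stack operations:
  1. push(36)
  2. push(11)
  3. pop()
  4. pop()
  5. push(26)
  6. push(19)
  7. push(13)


push(36) -> [36]
push(11) -> [36, 11]
pop()->11, [36]
pop()->36, []
push(26) -> [26]
push(19) -> [26, 19]
push(13) -> [26, 19, 13]

Final stack: [26, 19, 13]


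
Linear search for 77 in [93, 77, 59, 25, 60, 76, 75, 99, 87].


i=0: 93!=77
i=1: 77==77 found!

Found at 1, 2 comps


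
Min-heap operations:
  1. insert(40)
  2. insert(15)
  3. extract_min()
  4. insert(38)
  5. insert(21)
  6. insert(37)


insert(40) -> [40]
insert(15) -> [15, 40]
extract_min()->15, [40]
insert(38) -> [38, 40]
insert(21) -> [21, 40, 38]
insert(37) -> [21, 37, 38, 40]

Final heap: [21, 37, 38, 40]


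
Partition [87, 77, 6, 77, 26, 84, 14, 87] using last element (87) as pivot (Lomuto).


Pivot: 87
  87 <= 87: advance i (no swap)
  77 <= 87: advance i (no swap)
  6 <= 87: advance i (no swap)
  77 <= 87: advance i (no swap)
  26 <= 87: advance i (no swap)
  84 <= 87: advance i (no swap)
  14 <= 87: advance i (no swap)
Place pivot at 7: [87, 77, 6, 77, 26, 84, 14, 87]

Partitioned: [87, 77, 6, 77, 26, 84, 14, 87]


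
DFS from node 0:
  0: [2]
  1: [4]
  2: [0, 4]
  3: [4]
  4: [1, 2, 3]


Visit 0, push [2]
Visit 2, push [4]
Visit 4, push [3, 1]
Visit 1, push []
Visit 3, push []

DFS order: [0, 2, 4, 1, 3]


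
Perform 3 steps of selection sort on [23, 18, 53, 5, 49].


Initial: [23, 18, 53, 5, 49]
Step 1: min=5 at 3
  Swap: [5, 18, 53, 23, 49]
Step 2: min=18 at 1
  Swap: [5, 18, 53, 23, 49]
Step 3: min=23 at 3
  Swap: [5, 18, 23, 53, 49]

After 3 steps: [5, 18, 23, 53, 49]


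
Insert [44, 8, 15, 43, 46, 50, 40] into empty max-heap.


Insert 44: [44]
Insert 8: [44, 8]
Insert 15: [44, 8, 15]
Insert 43: [44, 43, 15, 8]
Insert 46: [46, 44, 15, 8, 43]
Insert 50: [50, 44, 46, 8, 43, 15]
Insert 40: [50, 44, 46, 8, 43, 15, 40]

Final heap: [50, 44, 46, 8, 43, 15, 40]


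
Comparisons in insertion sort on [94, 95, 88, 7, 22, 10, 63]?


Algorithm: insertion sort
Input: [94, 95, 88, 7, 22, 10, 63]
Sorted: [7, 10, 22, 63, 88, 94, 95]

19


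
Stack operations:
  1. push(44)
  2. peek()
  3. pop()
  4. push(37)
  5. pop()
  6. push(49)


push(44) -> [44]
peek()->44
pop()->44, []
push(37) -> [37]
pop()->37, []
push(49) -> [49]

Final stack: [49]


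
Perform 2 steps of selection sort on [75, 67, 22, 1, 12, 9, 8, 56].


Initial: [75, 67, 22, 1, 12, 9, 8, 56]
Step 1: min=1 at 3
  Swap: [1, 67, 22, 75, 12, 9, 8, 56]
Step 2: min=8 at 6
  Swap: [1, 8, 22, 75, 12, 9, 67, 56]

After 2 steps: [1, 8, 22, 75, 12, 9, 67, 56]


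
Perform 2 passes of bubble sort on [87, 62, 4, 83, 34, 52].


Initial: [87, 62, 4, 83, 34, 52]
Pass 1: [62, 4, 83, 34, 52, 87] (5 swaps)
Pass 2: [4, 62, 34, 52, 83, 87] (3 swaps)

After 2 passes: [4, 62, 34, 52, 83, 87]


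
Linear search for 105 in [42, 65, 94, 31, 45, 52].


i=0: 42!=105
i=1: 65!=105
i=2: 94!=105
i=3: 31!=105
i=4: 45!=105
i=5: 52!=105

Not found, 6 comps


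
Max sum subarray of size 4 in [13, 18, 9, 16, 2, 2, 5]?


[0:4]: 56
[1:5]: 45
[2:6]: 29
[3:7]: 25

Max: 56 at [0:4]


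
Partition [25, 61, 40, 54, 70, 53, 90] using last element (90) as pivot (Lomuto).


Pivot: 90
  25 <= 90: advance i (no swap)
  61 <= 90: advance i (no swap)
  40 <= 90: advance i (no swap)
  54 <= 90: advance i (no swap)
  70 <= 90: advance i (no swap)
  53 <= 90: advance i (no swap)
Place pivot at 6: [25, 61, 40, 54, 70, 53, 90]

Partitioned: [25, 61, 40, 54, 70, 53, 90]


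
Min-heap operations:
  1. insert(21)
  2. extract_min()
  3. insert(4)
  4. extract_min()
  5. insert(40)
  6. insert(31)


insert(21) -> [21]
extract_min()->21, []
insert(4) -> [4]
extract_min()->4, []
insert(40) -> [40]
insert(31) -> [31, 40]

Final heap: [31, 40]


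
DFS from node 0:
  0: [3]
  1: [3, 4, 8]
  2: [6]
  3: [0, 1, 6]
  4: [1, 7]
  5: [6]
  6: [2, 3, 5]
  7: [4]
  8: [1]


Visit 0, push [3]
Visit 3, push [6, 1]
Visit 1, push [8, 4]
Visit 4, push [7]
Visit 7, push []
Visit 8, push []
Visit 6, push [5, 2]
Visit 2, push []
Visit 5, push []

DFS order: [0, 3, 1, 4, 7, 8, 6, 2, 5]


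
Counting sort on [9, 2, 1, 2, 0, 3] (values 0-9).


Input: [9, 2, 1, 2, 0, 3]
Counts: [1, 1, 2, 1, 0, 0, 0, 0, 0, 1]

Sorted: [0, 1, 2, 2, 3, 9]


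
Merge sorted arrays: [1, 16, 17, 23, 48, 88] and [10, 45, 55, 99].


Take 1 from A
Take 10 from B
Take 16 from A
Take 17 from A
Take 23 from A
Take 45 from B
Take 48 from A
Take 55 from B
Take 88 from A

Merged: [1, 10, 16, 17, 23, 45, 48, 55, 88, 99]


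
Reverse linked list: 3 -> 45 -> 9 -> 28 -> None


Step 1: curr=3, set curr.next=prev(None) | reversed so far: 3
Step 2: curr=45, set curr.next=prev(3) | reversed so far: 45 -> 3
Step 3: curr=9, set curr.next=prev(45) | reversed so far: 9 -> 45 -> 3
Step 4: curr=28, set curr.next=prev(9) | reversed so far: 28 -> 9 -> 45 -> 3

28 -> 9 -> 45 -> 3 -> None


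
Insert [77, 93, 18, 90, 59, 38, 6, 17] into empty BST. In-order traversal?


Insert 77: root
Insert 93: R from 77
Insert 18: L from 77
Insert 90: R from 77 -> L from 93
Insert 59: L from 77 -> R from 18
Insert 38: L from 77 -> R from 18 -> L from 59
Insert 6: L from 77 -> L from 18
Insert 17: L from 77 -> L from 18 -> R from 6

In-order: [6, 17, 18, 38, 59, 77, 90, 93]


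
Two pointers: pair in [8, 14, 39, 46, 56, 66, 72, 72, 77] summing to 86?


lo=0(8)+hi=8(77)=85
lo=1(14)+hi=8(77)=91
lo=1(14)+hi=7(72)=86

Yes: 14+72=86


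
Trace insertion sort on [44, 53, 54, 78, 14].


Initial: [44, 53, 54, 78, 14]
Insert 53: [44, 53, 54, 78, 14]
Insert 54: [44, 53, 54, 78, 14]
Insert 78: [44, 53, 54, 78, 14]
Insert 14: [14, 44, 53, 54, 78]

Sorted: [14, 44, 53, 54, 78]


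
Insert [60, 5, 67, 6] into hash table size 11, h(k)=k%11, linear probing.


Insert 60: h=5 -> slot 5
Insert 5: h=5, 1 probes -> slot 6
Insert 67: h=1 -> slot 1
Insert 6: h=6, 1 probes -> slot 7

Table: [None, 67, None, None, None, 60, 5, 6, None, None, None]


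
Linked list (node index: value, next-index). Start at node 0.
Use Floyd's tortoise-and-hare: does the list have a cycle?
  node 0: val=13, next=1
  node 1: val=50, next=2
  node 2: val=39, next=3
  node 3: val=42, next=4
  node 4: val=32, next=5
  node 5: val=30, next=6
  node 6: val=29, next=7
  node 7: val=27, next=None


Floyd's tortoise (slow, +1) and hare (fast, +2):
  init: slow=0, fast=0
  step 1: slow=1, fast=2
  step 2: slow=2, fast=4
  step 3: slow=3, fast=6
  step 4: fast 6->7->None, no cycle

Cycle: no


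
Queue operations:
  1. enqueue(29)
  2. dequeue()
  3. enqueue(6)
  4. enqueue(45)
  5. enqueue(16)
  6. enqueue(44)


enqueue(29) -> [29]
dequeue()->29, []
enqueue(6) -> [6]
enqueue(45) -> [6, 45]
enqueue(16) -> [6, 45, 16]
enqueue(44) -> [6, 45, 16, 44]

Final queue: [6, 45, 16, 44]


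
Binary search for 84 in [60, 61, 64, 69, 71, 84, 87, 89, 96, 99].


Step 1: lo=0, hi=9, mid=4, val=71
Step 2: lo=5, hi=9, mid=7, val=89
Step 3: lo=5, hi=6, mid=5, val=84

Found at index 5


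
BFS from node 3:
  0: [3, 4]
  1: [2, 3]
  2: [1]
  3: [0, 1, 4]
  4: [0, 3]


Visit 3, enqueue [0, 1, 4]
Visit 0, enqueue []
Visit 1, enqueue [2]
Visit 4, enqueue []
Visit 2, enqueue []

BFS order: [3, 0, 1, 4, 2]


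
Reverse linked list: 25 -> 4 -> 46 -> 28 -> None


Step 1: curr=25, set curr.next=prev(None) | reversed so far: 25
Step 2: curr=4, set curr.next=prev(25) | reversed so far: 4 -> 25
Step 3: curr=46, set curr.next=prev(4) | reversed so far: 46 -> 4 -> 25
Step 4: curr=28, set curr.next=prev(46) | reversed so far: 28 -> 46 -> 4 -> 25

28 -> 46 -> 4 -> 25 -> None


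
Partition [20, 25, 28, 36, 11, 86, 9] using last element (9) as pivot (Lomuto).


Pivot: 9
Place pivot at 0: [9, 25, 28, 36, 11, 86, 20]

Partitioned: [9, 25, 28, 36, 11, 86, 20]


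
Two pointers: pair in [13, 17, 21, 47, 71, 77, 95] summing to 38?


lo=0(13)+hi=6(95)=108
lo=0(13)+hi=5(77)=90
lo=0(13)+hi=4(71)=84
lo=0(13)+hi=3(47)=60
lo=0(13)+hi=2(21)=34
lo=1(17)+hi=2(21)=38

Yes: 17+21=38


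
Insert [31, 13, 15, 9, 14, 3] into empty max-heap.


Insert 31: [31]
Insert 13: [31, 13]
Insert 15: [31, 13, 15]
Insert 9: [31, 13, 15, 9]
Insert 14: [31, 14, 15, 9, 13]
Insert 3: [31, 14, 15, 9, 13, 3]

Final heap: [31, 14, 15, 9, 13, 3]


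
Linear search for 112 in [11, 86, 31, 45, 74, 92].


i=0: 11!=112
i=1: 86!=112
i=2: 31!=112
i=3: 45!=112
i=4: 74!=112
i=5: 92!=112

Not found, 6 comps


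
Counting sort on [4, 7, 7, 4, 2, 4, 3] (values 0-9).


Input: [4, 7, 7, 4, 2, 4, 3]
Counts: [0, 0, 1, 1, 3, 0, 0, 2, 0, 0]

Sorted: [2, 3, 4, 4, 4, 7, 7]


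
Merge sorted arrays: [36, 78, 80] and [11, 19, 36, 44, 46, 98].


Take 11 from B
Take 19 from B
Take 36 from A
Take 36 from B
Take 44 from B
Take 46 from B
Take 78 from A
Take 80 from A

Merged: [11, 19, 36, 36, 44, 46, 78, 80, 98]


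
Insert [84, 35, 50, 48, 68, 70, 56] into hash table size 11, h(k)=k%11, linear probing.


Insert 84: h=7 -> slot 7
Insert 35: h=2 -> slot 2
Insert 50: h=6 -> slot 6
Insert 48: h=4 -> slot 4
Insert 68: h=2, 1 probes -> slot 3
Insert 70: h=4, 1 probes -> slot 5
Insert 56: h=1 -> slot 1

Table: [None, 56, 35, 68, 48, 70, 50, 84, None, None, None]


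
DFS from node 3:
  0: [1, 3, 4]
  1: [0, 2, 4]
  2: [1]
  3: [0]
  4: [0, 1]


Visit 3, push [0]
Visit 0, push [4, 1]
Visit 1, push [4, 2]
Visit 2, push []
Visit 4, push []

DFS order: [3, 0, 1, 2, 4]


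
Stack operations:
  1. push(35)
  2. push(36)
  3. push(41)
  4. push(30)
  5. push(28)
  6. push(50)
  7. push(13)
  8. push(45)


push(35) -> [35]
push(36) -> [35, 36]
push(41) -> [35, 36, 41]
push(30) -> [35, 36, 41, 30]
push(28) -> [35, 36, 41, 30, 28]
push(50) -> [35, 36, 41, 30, 28, 50]
push(13) -> [35, 36, 41, 30, 28, 50, 13]
push(45) -> [35, 36, 41, 30, 28, 50, 13, 45]

Final stack: [35, 36, 41, 30, 28, 50, 13, 45]


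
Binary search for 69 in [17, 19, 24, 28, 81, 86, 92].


Step 1: lo=0, hi=6, mid=3, val=28
Step 2: lo=4, hi=6, mid=5, val=86
Step 3: lo=4, hi=4, mid=4, val=81

Not found


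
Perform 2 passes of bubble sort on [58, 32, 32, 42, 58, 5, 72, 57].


Initial: [58, 32, 32, 42, 58, 5, 72, 57]
Pass 1: [32, 32, 42, 58, 5, 58, 57, 72] (5 swaps)
Pass 2: [32, 32, 42, 5, 58, 57, 58, 72] (2 swaps)

After 2 passes: [32, 32, 42, 5, 58, 57, 58, 72]


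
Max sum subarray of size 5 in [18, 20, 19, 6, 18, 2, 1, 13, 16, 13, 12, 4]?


[0:5]: 81
[1:6]: 65
[2:7]: 46
[3:8]: 40
[4:9]: 50
[5:10]: 45
[6:11]: 55
[7:12]: 58

Max: 81 at [0:5]


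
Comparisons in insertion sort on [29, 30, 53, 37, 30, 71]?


Algorithm: insertion sort
Input: [29, 30, 53, 37, 30, 71]
Sorted: [29, 30, 30, 37, 53, 71]

8


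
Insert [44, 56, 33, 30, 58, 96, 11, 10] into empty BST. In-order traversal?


Insert 44: root
Insert 56: R from 44
Insert 33: L from 44
Insert 30: L from 44 -> L from 33
Insert 58: R from 44 -> R from 56
Insert 96: R from 44 -> R from 56 -> R from 58
Insert 11: L from 44 -> L from 33 -> L from 30
Insert 10: L from 44 -> L from 33 -> L from 30 -> L from 11

In-order: [10, 11, 30, 33, 44, 56, 58, 96]


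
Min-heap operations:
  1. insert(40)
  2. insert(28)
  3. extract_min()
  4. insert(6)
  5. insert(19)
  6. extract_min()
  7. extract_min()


insert(40) -> [40]
insert(28) -> [28, 40]
extract_min()->28, [40]
insert(6) -> [6, 40]
insert(19) -> [6, 40, 19]
extract_min()->6, [19, 40]
extract_min()->19, [40]

Final heap: [40]


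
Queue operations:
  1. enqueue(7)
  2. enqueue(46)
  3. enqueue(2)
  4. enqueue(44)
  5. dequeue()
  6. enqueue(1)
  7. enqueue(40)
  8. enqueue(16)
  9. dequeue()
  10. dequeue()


enqueue(7) -> [7]
enqueue(46) -> [7, 46]
enqueue(2) -> [7, 46, 2]
enqueue(44) -> [7, 46, 2, 44]
dequeue()->7, [46, 2, 44]
enqueue(1) -> [46, 2, 44, 1]
enqueue(40) -> [46, 2, 44, 1, 40]
enqueue(16) -> [46, 2, 44, 1, 40, 16]
dequeue()->46, [2, 44, 1, 40, 16]
dequeue()->2, [44, 1, 40, 16]

Final queue: [44, 1, 40, 16]


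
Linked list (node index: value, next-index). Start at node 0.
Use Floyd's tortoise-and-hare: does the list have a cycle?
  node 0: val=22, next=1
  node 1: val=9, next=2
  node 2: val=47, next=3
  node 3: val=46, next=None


Floyd's tortoise (slow, +1) and hare (fast, +2):
  init: slow=0, fast=0
  step 1: slow=1, fast=2
  step 2: fast 2->3->None, no cycle

Cycle: no


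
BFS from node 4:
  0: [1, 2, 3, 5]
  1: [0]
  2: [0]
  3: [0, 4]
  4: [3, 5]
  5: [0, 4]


Visit 4, enqueue [3, 5]
Visit 3, enqueue [0]
Visit 5, enqueue []
Visit 0, enqueue [1, 2]
Visit 1, enqueue []
Visit 2, enqueue []

BFS order: [4, 3, 5, 0, 1, 2]


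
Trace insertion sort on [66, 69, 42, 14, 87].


Initial: [66, 69, 42, 14, 87]
Insert 69: [66, 69, 42, 14, 87]
Insert 42: [42, 66, 69, 14, 87]
Insert 14: [14, 42, 66, 69, 87]
Insert 87: [14, 42, 66, 69, 87]

Sorted: [14, 42, 66, 69, 87]


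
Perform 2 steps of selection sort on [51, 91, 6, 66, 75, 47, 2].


Initial: [51, 91, 6, 66, 75, 47, 2]
Step 1: min=2 at 6
  Swap: [2, 91, 6, 66, 75, 47, 51]
Step 2: min=6 at 2
  Swap: [2, 6, 91, 66, 75, 47, 51]

After 2 steps: [2, 6, 91, 66, 75, 47, 51]


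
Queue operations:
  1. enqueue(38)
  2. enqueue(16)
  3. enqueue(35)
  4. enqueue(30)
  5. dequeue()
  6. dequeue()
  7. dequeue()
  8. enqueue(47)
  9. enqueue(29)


enqueue(38) -> [38]
enqueue(16) -> [38, 16]
enqueue(35) -> [38, 16, 35]
enqueue(30) -> [38, 16, 35, 30]
dequeue()->38, [16, 35, 30]
dequeue()->16, [35, 30]
dequeue()->35, [30]
enqueue(47) -> [30, 47]
enqueue(29) -> [30, 47, 29]

Final queue: [30, 47, 29]


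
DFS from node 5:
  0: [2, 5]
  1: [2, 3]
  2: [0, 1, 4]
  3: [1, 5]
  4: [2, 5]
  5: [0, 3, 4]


Visit 5, push [4, 3, 0]
Visit 0, push [2]
Visit 2, push [4, 1]
Visit 1, push [3]
Visit 3, push []
Visit 4, push []

DFS order: [5, 0, 2, 1, 3, 4]


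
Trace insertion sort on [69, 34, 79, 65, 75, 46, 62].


Initial: [69, 34, 79, 65, 75, 46, 62]
Insert 34: [34, 69, 79, 65, 75, 46, 62]
Insert 79: [34, 69, 79, 65, 75, 46, 62]
Insert 65: [34, 65, 69, 79, 75, 46, 62]
Insert 75: [34, 65, 69, 75, 79, 46, 62]
Insert 46: [34, 46, 65, 69, 75, 79, 62]
Insert 62: [34, 46, 62, 65, 69, 75, 79]

Sorted: [34, 46, 62, 65, 69, 75, 79]


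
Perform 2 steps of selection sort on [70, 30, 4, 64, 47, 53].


Initial: [70, 30, 4, 64, 47, 53]
Step 1: min=4 at 2
  Swap: [4, 30, 70, 64, 47, 53]
Step 2: min=30 at 1
  Swap: [4, 30, 70, 64, 47, 53]

After 2 steps: [4, 30, 70, 64, 47, 53]


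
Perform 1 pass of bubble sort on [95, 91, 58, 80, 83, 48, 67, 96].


Initial: [95, 91, 58, 80, 83, 48, 67, 96]
Pass 1: [91, 58, 80, 83, 48, 67, 95, 96] (6 swaps)

After 1 pass: [91, 58, 80, 83, 48, 67, 95, 96]


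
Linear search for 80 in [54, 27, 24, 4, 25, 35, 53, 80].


i=0: 54!=80
i=1: 27!=80
i=2: 24!=80
i=3: 4!=80
i=4: 25!=80
i=5: 35!=80
i=6: 53!=80
i=7: 80==80 found!

Found at 7, 8 comps


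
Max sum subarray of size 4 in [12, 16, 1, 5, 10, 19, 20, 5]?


[0:4]: 34
[1:5]: 32
[2:6]: 35
[3:7]: 54
[4:8]: 54

Max: 54 at [3:7]


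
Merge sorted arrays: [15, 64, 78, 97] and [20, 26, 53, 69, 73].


Take 15 from A
Take 20 from B
Take 26 from B
Take 53 from B
Take 64 from A
Take 69 from B
Take 73 from B

Merged: [15, 20, 26, 53, 64, 69, 73, 78, 97]


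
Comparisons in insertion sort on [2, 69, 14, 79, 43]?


Algorithm: insertion sort
Input: [2, 69, 14, 79, 43]
Sorted: [2, 14, 43, 69, 79]

7


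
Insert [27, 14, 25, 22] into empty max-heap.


Insert 27: [27]
Insert 14: [27, 14]
Insert 25: [27, 14, 25]
Insert 22: [27, 22, 25, 14]

Final heap: [27, 22, 25, 14]


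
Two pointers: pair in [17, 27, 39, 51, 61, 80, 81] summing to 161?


lo=0(17)+hi=6(81)=98
lo=1(27)+hi=6(81)=108
lo=2(39)+hi=6(81)=120
lo=3(51)+hi=6(81)=132
lo=4(61)+hi=6(81)=142
lo=5(80)+hi=6(81)=161

Yes: 80+81=161


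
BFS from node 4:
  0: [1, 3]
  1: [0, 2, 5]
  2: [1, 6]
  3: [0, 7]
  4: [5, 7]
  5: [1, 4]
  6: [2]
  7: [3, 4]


Visit 4, enqueue [5, 7]
Visit 5, enqueue [1]
Visit 7, enqueue [3]
Visit 1, enqueue [0, 2]
Visit 3, enqueue []
Visit 0, enqueue []
Visit 2, enqueue [6]
Visit 6, enqueue []

BFS order: [4, 5, 7, 1, 3, 0, 2, 6]


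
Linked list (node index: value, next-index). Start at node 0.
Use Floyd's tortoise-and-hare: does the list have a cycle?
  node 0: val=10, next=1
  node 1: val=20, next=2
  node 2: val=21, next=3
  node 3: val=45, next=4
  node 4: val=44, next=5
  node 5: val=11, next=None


Floyd's tortoise (slow, +1) and hare (fast, +2):
  init: slow=0, fast=0
  step 1: slow=1, fast=2
  step 2: slow=2, fast=4
  step 3: fast 4->5->None, no cycle

Cycle: no


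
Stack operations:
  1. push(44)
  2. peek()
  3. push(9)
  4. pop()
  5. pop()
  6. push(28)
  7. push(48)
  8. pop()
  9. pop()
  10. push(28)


push(44) -> [44]
peek()->44
push(9) -> [44, 9]
pop()->9, [44]
pop()->44, []
push(28) -> [28]
push(48) -> [28, 48]
pop()->48, [28]
pop()->28, []
push(28) -> [28]

Final stack: [28]


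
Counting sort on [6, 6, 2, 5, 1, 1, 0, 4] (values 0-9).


Input: [6, 6, 2, 5, 1, 1, 0, 4]
Counts: [1, 2, 1, 0, 1, 1, 2, 0, 0, 0]

Sorted: [0, 1, 1, 2, 4, 5, 6, 6]


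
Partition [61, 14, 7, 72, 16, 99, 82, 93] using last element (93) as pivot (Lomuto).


Pivot: 93
  61 <= 93: advance i (no swap)
  14 <= 93: advance i (no swap)
  7 <= 93: advance i (no swap)
  72 <= 93: advance i (no swap)
  16 <= 93: advance i (no swap)
  82 <= 93: swap -> [61, 14, 7, 72, 16, 82, 99, 93]
Place pivot at 6: [61, 14, 7, 72, 16, 82, 93, 99]

Partitioned: [61, 14, 7, 72, 16, 82, 93, 99]


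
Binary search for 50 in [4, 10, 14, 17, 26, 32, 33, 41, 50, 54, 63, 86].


Step 1: lo=0, hi=11, mid=5, val=32
Step 2: lo=6, hi=11, mid=8, val=50

Found at index 8


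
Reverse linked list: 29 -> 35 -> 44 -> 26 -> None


Step 1: curr=29, set curr.next=prev(None) | reversed so far: 29
Step 2: curr=35, set curr.next=prev(29) | reversed so far: 35 -> 29
Step 3: curr=44, set curr.next=prev(35) | reversed so far: 44 -> 35 -> 29
Step 4: curr=26, set curr.next=prev(44) | reversed so far: 26 -> 44 -> 35 -> 29

26 -> 44 -> 35 -> 29 -> None


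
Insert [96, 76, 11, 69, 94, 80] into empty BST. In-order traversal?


Insert 96: root
Insert 76: L from 96
Insert 11: L from 96 -> L from 76
Insert 69: L from 96 -> L from 76 -> R from 11
Insert 94: L from 96 -> R from 76
Insert 80: L from 96 -> R from 76 -> L from 94

In-order: [11, 69, 76, 80, 94, 96]


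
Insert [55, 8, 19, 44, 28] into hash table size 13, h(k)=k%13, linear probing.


Insert 55: h=3 -> slot 3
Insert 8: h=8 -> slot 8
Insert 19: h=6 -> slot 6
Insert 44: h=5 -> slot 5
Insert 28: h=2 -> slot 2

Table: [None, None, 28, 55, None, 44, 19, None, 8, None, None, None, None]


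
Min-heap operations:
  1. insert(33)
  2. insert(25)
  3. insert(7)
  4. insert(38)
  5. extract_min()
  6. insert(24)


insert(33) -> [33]
insert(25) -> [25, 33]
insert(7) -> [7, 33, 25]
insert(38) -> [7, 33, 25, 38]
extract_min()->7, [25, 33, 38]
insert(24) -> [24, 25, 38, 33]

Final heap: [24, 25, 38, 33]


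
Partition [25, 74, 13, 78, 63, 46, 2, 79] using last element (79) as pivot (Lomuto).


Pivot: 79
  25 <= 79: advance i (no swap)
  74 <= 79: advance i (no swap)
  13 <= 79: advance i (no swap)
  78 <= 79: advance i (no swap)
  63 <= 79: advance i (no swap)
  46 <= 79: advance i (no swap)
  2 <= 79: advance i (no swap)
Place pivot at 7: [25, 74, 13, 78, 63, 46, 2, 79]

Partitioned: [25, 74, 13, 78, 63, 46, 2, 79]


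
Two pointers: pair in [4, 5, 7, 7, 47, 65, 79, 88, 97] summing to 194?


lo=0(4)+hi=8(97)=101
lo=1(5)+hi=8(97)=102
lo=2(7)+hi=8(97)=104
lo=3(7)+hi=8(97)=104
lo=4(47)+hi=8(97)=144
lo=5(65)+hi=8(97)=162
lo=6(79)+hi=8(97)=176
lo=7(88)+hi=8(97)=185

No pair found


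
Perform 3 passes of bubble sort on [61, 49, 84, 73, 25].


Initial: [61, 49, 84, 73, 25]
Pass 1: [49, 61, 73, 25, 84] (3 swaps)
Pass 2: [49, 61, 25, 73, 84] (1 swaps)
Pass 3: [49, 25, 61, 73, 84] (1 swaps)

After 3 passes: [49, 25, 61, 73, 84]


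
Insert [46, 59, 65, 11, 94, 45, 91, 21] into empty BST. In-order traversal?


Insert 46: root
Insert 59: R from 46
Insert 65: R from 46 -> R from 59
Insert 11: L from 46
Insert 94: R from 46 -> R from 59 -> R from 65
Insert 45: L from 46 -> R from 11
Insert 91: R from 46 -> R from 59 -> R from 65 -> L from 94
Insert 21: L from 46 -> R from 11 -> L from 45

In-order: [11, 21, 45, 46, 59, 65, 91, 94]


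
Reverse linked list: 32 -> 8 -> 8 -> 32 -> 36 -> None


Step 1: curr=32, set curr.next=prev(None) | reversed so far: 32
Step 2: curr=8, set curr.next=prev(32) | reversed so far: 8 -> 32
Step 3: curr=8, set curr.next=prev(8) | reversed so far: 8 -> 8 -> 32
Step 4: curr=32, set curr.next=prev(8) | reversed so far: 32 -> 8 -> 8 -> 32
Step 5: curr=36, set curr.next=prev(32) | reversed so far: 36 -> 32 -> 8 -> 8 -> 32

36 -> 32 -> 8 -> 8 -> 32 -> None


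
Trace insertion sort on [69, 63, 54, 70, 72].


Initial: [69, 63, 54, 70, 72]
Insert 63: [63, 69, 54, 70, 72]
Insert 54: [54, 63, 69, 70, 72]
Insert 70: [54, 63, 69, 70, 72]
Insert 72: [54, 63, 69, 70, 72]

Sorted: [54, 63, 69, 70, 72]


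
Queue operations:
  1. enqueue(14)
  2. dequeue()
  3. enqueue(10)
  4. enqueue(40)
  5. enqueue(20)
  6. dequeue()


enqueue(14) -> [14]
dequeue()->14, []
enqueue(10) -> [10]
enqueue(40) -> [10, 40]
enqueue(20) -> [10, 40, 20]
dequeue()->10, [40, 20]

Final queue: [40, 20]


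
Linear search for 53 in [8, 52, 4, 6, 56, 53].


i=0: 8!=53
i=1: 52!=53
i=2: 4!=53
i=3: 6!=53
i=4: 56!=53
i=5: 53==53 found!

Found at 5, 6 comps


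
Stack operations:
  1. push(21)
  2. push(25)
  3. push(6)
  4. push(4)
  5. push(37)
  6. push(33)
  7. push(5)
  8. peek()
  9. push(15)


push(21) -> [21]
push(25) -> [21, 25]
push(6) -> [21, 25, 6]
push(4) -> [21, 25, 6, 4]
push(37) -> [21, 25, 6, 4, 37]
push(33) -> [21, 25, 6, 4, 37, 33]
push(5) -> [21, 25, 6, 4, 37, 33, 5]
peek()->5
push(15) -> [21, 25, 6, 4, 37, 33, 5, 15]

Final stack: [21, 25, 6, 4, 37, 33, 5, 15]


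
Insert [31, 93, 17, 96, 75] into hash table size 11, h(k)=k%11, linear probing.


Insert 31: h=9 -> slot 9
Insert 93: h=5 -> slot 5
Insert 17: h=6 -> slot 6
Insert 96: h=8 -> slot 8
Insert 75: h=9, 1 probes -> slot 10

Table: [None, None, None, None, None, 93, 17, None, 96, 31, 75]


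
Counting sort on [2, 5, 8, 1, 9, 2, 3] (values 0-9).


Input: [2, 5, 8, 1, 9, 2, 3]
Counts: [0, 1, 2, 1, 0, 1, 0, 0, 1, 1]

Sorted: [1, 2, 2, 3, 5, 8, 9]


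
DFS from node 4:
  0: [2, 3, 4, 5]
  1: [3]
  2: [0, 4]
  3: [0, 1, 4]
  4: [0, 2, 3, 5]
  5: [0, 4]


Visit 4, push [5, 3, 2, 0]
Visit 0, push [5, 3, 2]
Visit 2, push []
Visit 3, push [1]
Visit 1, push []
Visit 5, push []

DFS order: [4, 0, 2, 3, 1, 5]


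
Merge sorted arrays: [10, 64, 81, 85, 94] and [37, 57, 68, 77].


Take 10 from A
Take 37 from B
Take 57 from B
Take 64 from A
Take 68 from B
Take 77 from B

Merged: [10, 37, 57, 64, 68, 77, 81, 85, 94]


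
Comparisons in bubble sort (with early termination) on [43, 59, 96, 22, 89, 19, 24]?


Algorithm: bubble sort (with early termination)
Input: [43, 59, 96, 22, 89, 19, 24]
Sorted: [19, 22, 24, 43, 59, 89, 96]

21


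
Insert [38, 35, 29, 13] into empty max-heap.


Insert 38: [38]
Insert 35: [38, 35]
Insert 29: [38, 35, 29]
Insert 13: [38, 35, 29, 13]

Final heap: [38, 35, 29, 13]


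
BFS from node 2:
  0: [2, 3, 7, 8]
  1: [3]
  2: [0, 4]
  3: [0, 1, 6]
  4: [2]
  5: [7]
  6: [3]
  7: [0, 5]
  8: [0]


Visit 2, enqueue [0, 4]
Visit 0, enqueue [3, 7, 8]
Visit 4, enqueue []
Visit 3, enqueue [1, 6]
Visit 7, enqueue [5]
Visit 8, enqueue []
Visit 1, enqueue []
Visit 6, enqueue []
Visit 5, enqueue []

BFS order: [2, 0, 4, 3, 7, 8, 1, 6, 5]


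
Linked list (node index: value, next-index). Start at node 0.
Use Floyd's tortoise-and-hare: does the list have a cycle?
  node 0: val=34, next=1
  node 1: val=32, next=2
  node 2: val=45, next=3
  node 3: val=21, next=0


Floyd's tortoise (slow, +1) and hare (fast, +2):
  init: slow=0, fast=0
  step 1: slow=1, fast=2
  step 2: slow=2, fast=0
  step 3: slow=3, fast=2
  step 4: slow=0, fast=0
  slow == fast at node 0: cycle detected

Cycle: yes


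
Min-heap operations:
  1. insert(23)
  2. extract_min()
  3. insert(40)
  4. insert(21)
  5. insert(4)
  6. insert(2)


insert(23) -> [23]
extract_min()->23, []
insert(40) -> [40]
insert(21) -> [21, 40]
insert(4) -> [4, 40, 21]
insert(2) -> [2, 4, 21, 40]

Final heap: [2, 4, 21, 40]


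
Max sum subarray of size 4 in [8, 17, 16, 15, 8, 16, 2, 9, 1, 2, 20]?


[0:4]: 56
[1:5]: 56
[2:6]: 55
[3:7]: 41
[4:8]: 35
[5:9]: 28
[6:10]: 14
[7:11]: 32

Max: 56 at [0:4]


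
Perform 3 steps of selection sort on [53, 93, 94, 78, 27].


Initial: [53, 93, 94, 78, 27]
Step 1: min=27 at 4
  Swap: [27, 93, 94, 78, 53]
Step 2: min=53 at 4
  Swap: [27, 53, 94, 78, 93]
Step 3: min=78 at 3
  Swap: [27, 53, 78, 94, 93]

After 3 steps: [27, 53, 78, 94, 93]


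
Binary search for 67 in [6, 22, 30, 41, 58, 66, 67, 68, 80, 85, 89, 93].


Step 1: lo=0, hi=11, mid=5, val=66
Step 2: lo=6, hi=11, mid=8, val=80
Step 3: lo=6, hi=7, mid=6, val=67

Found at index 6


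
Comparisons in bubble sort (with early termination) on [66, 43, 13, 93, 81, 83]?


Algorithm: bubble sort (with early termination)
Input: [66, 43, 13, 93, 81, 83]
Sorted: [13, 43, 66, 81, 83, 93]

12


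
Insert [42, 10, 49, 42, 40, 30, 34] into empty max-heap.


Insert 42: [42]
Insert 10: [42, 10]
Insert 49: [49, 10, 42]
Insert 42: [49, 42, 42, 10]
Insert 40: [49, 42, 42, 10, 40]
Insert 30: [49, 42, 42, 10, 40, 30]
Insert 34: [49, 42, 42, 10, 40, 30, 34]

Final heap: [49, 42, 42, 10, 40, 30, 34]


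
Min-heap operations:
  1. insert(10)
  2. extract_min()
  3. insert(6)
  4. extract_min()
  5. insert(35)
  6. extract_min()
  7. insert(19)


insert(10) -> [10]
extract_min()->10, []
insert(6) -> [6]
extract_min()->6, []
insert(35) -> [35]
extract_min()->35, []
insert(19) -> [19]

Final heap: [19]


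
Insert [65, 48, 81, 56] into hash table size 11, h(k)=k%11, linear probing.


Insert 65: h=10 -> slot 10
Insert 48: h=4 -> slot 4
Insert 81: h=4, 1 probes -> slot 5
Insert 56: h=1 -> slot 1

Table: [None, 56, None, None, 48, 81, None, None, None, None, 65]


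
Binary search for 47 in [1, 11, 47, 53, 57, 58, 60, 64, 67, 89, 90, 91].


Step 1: lo=0, hi=11, mid=5, val=58
Step 2: lo=0, hi=4, mid=2, val=47

Found at index 2


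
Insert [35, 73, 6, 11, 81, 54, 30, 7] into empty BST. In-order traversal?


Insert 35: root
Insert 73: R from 35
Insert 6: L from 35
Insert 11: L from 35 -> R from 6
Insert 81: R from 35 -> R from 73
Insert 54: R from 35 -> L from 73
Insert 30: L from 35 -> R from 6 -> R from 11
Insert 7: L from 35 -> R from 6 -> L from 11

In-order: [6, 7, 11, 30, 35, 54, 73, 81]


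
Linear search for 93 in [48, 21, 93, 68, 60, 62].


i=0: 48!=93
i=1: 21!=93
i=2: 93==93 found!

Found at 2, 3 comps


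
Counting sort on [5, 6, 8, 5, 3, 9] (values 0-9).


Input: [5, 6, 8, 5, 3, 9]
Counts: [0, 0, 0, 1, 0, 2, 1, 0, 1, 1]

Sorted: [3, 5, 5, 6, 8, 9]


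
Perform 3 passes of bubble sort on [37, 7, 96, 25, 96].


Initial: [37, 7, 96, 25, 96]
Pass 1: [7, 37, 25, 96, 96] (2 swaps)
Pass 2: [7, 25, 37, 96, 96] (1 swaps)
Pass 3: [7, 25, 37, 96, 96] (0 swaps)

After 3 passes: [7, 25, 37, 96, 96]


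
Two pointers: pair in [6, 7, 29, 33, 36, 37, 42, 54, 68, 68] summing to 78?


lo=0(6)+hi=9(68)=74
lo=1(7)+hi=9(68)=75
lo=2(29)+hi=9(68)=97
lo=2(29)+hi=8(68)=97
lo=2(29)+hi=7(54)=83
lo=2(29)+hi=6(42)=71
lo=3(33)+hi=6(42)=75
lo=4(36)+hi=6(42)=78

Yes: 36+42=78


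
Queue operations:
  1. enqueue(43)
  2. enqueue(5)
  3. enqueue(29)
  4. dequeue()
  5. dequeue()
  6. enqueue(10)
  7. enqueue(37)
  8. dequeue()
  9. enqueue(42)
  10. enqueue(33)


enqueue(43) -> [43]
enqueue(5) -> [43, 5]
enqueue(29) -> [43, 5, 29]
dequeue()->43, [5, 29]
dequeue()->5, [29]
enqueue(10) -> [29, 10]
enqueue(37) -> [29, 10, 37]
dequeue()->29, [10, 37]
enqueue(42) -> [10, 37, 42]
enqueue(33) -> [10, 37, 42, 33]

Final queue: [10, 37, 42, 33]


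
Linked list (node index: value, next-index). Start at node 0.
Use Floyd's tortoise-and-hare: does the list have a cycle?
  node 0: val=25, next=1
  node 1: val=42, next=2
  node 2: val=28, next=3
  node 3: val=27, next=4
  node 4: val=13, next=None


Floyd's tortoise (slow, +1) and hare (fast, +2):
  init: slow=0, fast=0
  step 1: slow=1, fast=2
  step 2: slow=2, fast=4
  step 3: fast -> None, no cycle

Cycle: no


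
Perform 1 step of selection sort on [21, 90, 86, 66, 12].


Initial: [21, 90, 86, 66, 12]
Step 1: min=12 at 4
  Swap: [12, 90, 86, 66, 21]

After 1 step: [12, 90, 86, 66, 21]


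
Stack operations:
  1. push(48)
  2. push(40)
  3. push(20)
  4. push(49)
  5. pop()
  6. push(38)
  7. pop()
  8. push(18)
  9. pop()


push(48) -> [48]
push(40) -> [48, 40]
push(20) -> [48, 40, 20]
push(49) -> [48, 40, 20, 49]
pop()->49, [48, 40, 20]
push(38) -> [48, 40, 20, 38]
pop()->38, [48, 40, 20]
push(18) -> [48, 40, 20, 18]
pop()->18, [48, 40, 20]

Final stack: [48, 40, 20]


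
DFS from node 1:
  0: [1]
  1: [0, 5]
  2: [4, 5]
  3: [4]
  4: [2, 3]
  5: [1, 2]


Visit 1, push [5, 0]
Visit 0, push []
Visit 5, push [2]
Visit 2, push [4]
Visit 4, push [3]
Visit 3, push []

DFS order: [1, 0, 5, 2, 4, 3]


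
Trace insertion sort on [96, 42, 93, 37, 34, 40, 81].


Initial: [96, 42, 93, 37, 34, 40, 81]
Insert 42: [42, 96, 93, 37, 34, 40, 81]
Insert 93: [42, 93, 96, 37, 34, 40, 81]
Insert 37: [37, 42, 93, 96, 34, 40, 81]
Insert 34: [34, 37, 42, 93, 96, 40, 81]
Insert 40: [34, 37, 40, 42, 93, 96, 81]
Insert 81: [34, 37, 40, 42, 81, 93, 96]

Sorted: [34, 37, 40, 42, 81, 93, 96]


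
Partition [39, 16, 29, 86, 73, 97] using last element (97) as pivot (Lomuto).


Pivot: 97
  39 <= 97: advance i (no swap)
  16 <= 97: advance i (no swap)
  29 <= 97: advance i (no swap)
  86 <= 97: advance i (no swap)
  73 <= 97: advance i (no swap)
Place pivot at 5: [39, 16, 29, 86, 73, 97]

Partitioned: [39, 16, 29, 86, 73, 97]


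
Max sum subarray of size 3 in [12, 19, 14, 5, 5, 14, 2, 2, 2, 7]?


[0:3]: 45
[1:4]: 38
[2:5]: 24
[3:6]: 24
[4:7]: 21
[5:8]: 18
[6:9]: 6
[7:10]: 11

Max: 45 at [0:3]


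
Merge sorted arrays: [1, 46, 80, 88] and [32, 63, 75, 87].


Take 1 from A
Take 32 from B
Take 46 from A
Take 63 from B
Take 75 from B
Take 80 from A
Take 87 from B

Merged: [1, 32, 46, 63, 75, 80, 87, 88]


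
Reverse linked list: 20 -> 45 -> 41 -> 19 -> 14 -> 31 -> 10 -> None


Step 1: curr=20, set curr.next=prev(None) | reversed so far: 20
Step 2: curr=45, set curr.next=prev(20) | reversed so far: 45 -> 20
Step 3: curr=41, set curr.next=prev(45) | reversed so far: 41 -> 45 -> 20
Step 4: curr=19, set curr.next=prev(41) | reversed so far: 19 -> 41 -> 45 -> 20
Step 5: curr=14, set curr.next=prev(19) | reversed so far: 14 -> 19 -> 41 -> 45 -> 20
Step 6: curr=31, set curr.next=prev(14) | reversed so far: 31 -> 14 -> 19 -> 41 -> 45 -> 20
Step 7: curr=10, set curr.next=prev(31) | reversed so far: 10 -> 31 -> 14 -> 19 -> 41 -> 45 -> 20

10 -> 31 -> 14 -> 19 -> 41 -> 45 -> 20 -> None


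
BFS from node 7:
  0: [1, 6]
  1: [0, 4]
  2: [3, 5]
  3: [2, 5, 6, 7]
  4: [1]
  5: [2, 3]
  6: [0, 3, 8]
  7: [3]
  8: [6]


Visit 7, enqueue [3]
Visit 3, enqueue [2, 5, 6]
Visit 2, enqueue []
Visit 5, enqueue []
Visit 6, enqueue [0, 8]
Visit 0, enqueue [1]
Visit 8, enqueue []
Visit 1, enqueue [4]
Visit 4, enqueue []

BFS order: [7, 3, 2, 5, 6, 0, 8, 1, 4]


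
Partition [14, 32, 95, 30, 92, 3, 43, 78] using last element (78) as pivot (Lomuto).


Pivot: 78
  14 <= 78: advance i (no swap)
  32 <= 78: advance i (no swap)
  30 <= 78: swap -> [14, 32, 30, 95, 92, 3, 43, 78]
  3 <= 78: swap -> [14, 32, 30, 3, 92, 95, 43, 78]
  43 <= 78: swap -> [14, 32, 30, 3, 43, 95, 92, 78]
Place pivot at 5: [14, 32, 30, 3, 43, 78, 92, 95]

Partitioned: [14, 32, 30, 3, 43, 78, 92, 95]


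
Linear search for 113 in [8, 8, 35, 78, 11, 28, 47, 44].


i=0: 8!=113
i=1: 8!=113
i=2: 35!=113
i=3: 78!=113
i=4: 11!=113
i=5: 28!=113
i=6: 47!=113
i=7: 44!=113

Not found, 8 comps
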